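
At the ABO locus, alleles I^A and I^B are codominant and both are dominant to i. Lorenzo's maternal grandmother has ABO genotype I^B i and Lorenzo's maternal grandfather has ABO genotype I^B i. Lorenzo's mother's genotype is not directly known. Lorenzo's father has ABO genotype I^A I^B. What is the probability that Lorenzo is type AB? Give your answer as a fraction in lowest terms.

Lorenzo's mother's ABO genotype from I^B i × I^B i: 1/4 I^B I^B, 1/2 I^B i, 1/4 i i.
Crossing each possibility with the father I^A I^B and summing P(type AB): 1/4·1/2 + 1/2·1/4 + 1/4·0 = 1/4.

1/4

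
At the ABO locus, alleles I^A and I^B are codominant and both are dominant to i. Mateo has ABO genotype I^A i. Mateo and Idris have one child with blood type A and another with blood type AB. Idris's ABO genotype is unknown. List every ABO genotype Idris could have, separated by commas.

I^A I^B, I^B i

For each candidate genotype of Idris, check whether crossing it with I^A i can produce every observed child phenotype.
  I^A I^A → possible child types {A} ✗
  I^A I^B → possible child types {A, B, AB} ✓
  I^A i → possible child types {O, A} ✗
  I^B I^B → possible child types {B, AB} ✗
  I^B i → possible child types {O, A, B, AB} ✓
  i i → possible child types {O, A} ✗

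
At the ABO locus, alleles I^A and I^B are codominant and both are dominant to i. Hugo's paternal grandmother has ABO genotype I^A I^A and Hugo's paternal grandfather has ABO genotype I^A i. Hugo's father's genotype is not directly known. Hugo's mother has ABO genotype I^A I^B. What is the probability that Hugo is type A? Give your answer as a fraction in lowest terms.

Hugo's father's ABO genotype from I^A I^A × I^A i: 1/2 I^A I^A, 1/2 I^A i.
Crossing each possibility with the mother I^A I^B and summing P(type A): 1/2·1/2 + 1/2·1/2 = 1/2.

1/2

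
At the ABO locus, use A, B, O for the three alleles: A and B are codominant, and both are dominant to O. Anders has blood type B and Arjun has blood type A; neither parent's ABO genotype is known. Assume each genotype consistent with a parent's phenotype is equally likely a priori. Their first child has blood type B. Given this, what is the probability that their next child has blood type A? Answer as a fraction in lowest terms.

1/12

Possible genotypes: Anders ∈ {BB, BO}; Arjun ∈ {AA, AO}.
Weight each parental genotype pair by prior × P(type-B child):
  BB × AO: posterior weight 2/3; P(next child type A) = 0.
  BO × AO: posterior weight 1/3; P(next child type A) = 1/4.
Weighted sum = 1/12.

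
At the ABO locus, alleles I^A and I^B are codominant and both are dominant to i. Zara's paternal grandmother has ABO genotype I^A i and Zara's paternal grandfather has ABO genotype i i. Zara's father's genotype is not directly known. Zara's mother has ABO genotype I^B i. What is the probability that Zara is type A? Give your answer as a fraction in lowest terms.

1/8

Zara's father's ABO genotype from I^A i × i i: 1/2 I^A i, 1/2 i i.
Crossing each possibility with the mother I^B i and summing P(type A): 1/2·1/4 + 1/2·0 = 1/8.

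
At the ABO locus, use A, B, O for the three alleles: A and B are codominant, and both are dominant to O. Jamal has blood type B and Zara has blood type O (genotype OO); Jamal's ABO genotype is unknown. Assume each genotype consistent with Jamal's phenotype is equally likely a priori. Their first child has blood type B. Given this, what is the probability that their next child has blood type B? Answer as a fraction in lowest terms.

5/6

Possible genotypes: Jamal ∈ {BB, BO}; Zara ∈ {OO}.
Weight each parental genotype pair by prior × P(type-B child):
  BB × OO: posterior weight 2/3; P(next child type B) = 1.
  BO × OO: posterior weight 1/3; P(next child type B) = 1/2.
Weighted sum = 5/6.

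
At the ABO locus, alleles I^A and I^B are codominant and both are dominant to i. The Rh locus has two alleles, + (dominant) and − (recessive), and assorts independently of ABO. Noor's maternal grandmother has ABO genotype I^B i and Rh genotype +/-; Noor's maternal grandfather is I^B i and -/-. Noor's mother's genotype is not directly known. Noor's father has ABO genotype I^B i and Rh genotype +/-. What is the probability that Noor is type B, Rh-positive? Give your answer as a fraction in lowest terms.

15/32

Noor's mother's ABO genotype from I^B i × I^B i: 1/4 I^B I^B, 1/2 I^B i, 1/4 i i.
Crossing each possibility with the father I^B i and summing P(type B): 1/4·1 + 1/2·3/4 + 1/4·1/2 = 3/4.
Similarly for Rh via the mother's Rh distribution: P(Rh+) = 5/8.
Independent loci: 3/4 × 5/8 = 15/32.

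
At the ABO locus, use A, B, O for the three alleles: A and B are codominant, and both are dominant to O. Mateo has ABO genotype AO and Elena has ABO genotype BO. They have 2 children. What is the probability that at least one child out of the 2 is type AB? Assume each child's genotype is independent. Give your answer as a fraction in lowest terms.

7/16

ABO cross AO × BO → 1/4 O, 1/4 A, 1/4 B, 1/4 AB.
So P(type AB) = 1/4 per child.
P(none) = (3/4)^2 = 9/16; P(at least one) = 1 − 9/16 = 7/16.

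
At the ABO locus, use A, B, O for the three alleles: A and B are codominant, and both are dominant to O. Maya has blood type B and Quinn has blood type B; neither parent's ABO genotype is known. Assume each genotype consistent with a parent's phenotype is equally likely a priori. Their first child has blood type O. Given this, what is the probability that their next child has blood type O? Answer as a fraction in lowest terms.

1/4

Possible genotypes: Maya ∈ {BB, BO}; Quinn ∈ {BB, BO}.
Weight each parental genotype pair by prior × P(type-O child):
  BO × BO: posterior weight 1; P(next child type O) = 1/4.
Weighted sum = 1/4.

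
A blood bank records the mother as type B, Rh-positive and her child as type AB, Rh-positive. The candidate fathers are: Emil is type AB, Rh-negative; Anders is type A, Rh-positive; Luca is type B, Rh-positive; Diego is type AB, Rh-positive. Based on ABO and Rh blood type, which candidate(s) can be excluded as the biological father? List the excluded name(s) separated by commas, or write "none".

Luca

A candidate is excluded only if no genotype consistent with his phenotype could produce a type AB, Rh-positive child with a type B, Rh-positive mother.
Luca (type B, Rh+): no genotype consistent with that phenotype can produce a type-AB Rh+ child with a type-B mother.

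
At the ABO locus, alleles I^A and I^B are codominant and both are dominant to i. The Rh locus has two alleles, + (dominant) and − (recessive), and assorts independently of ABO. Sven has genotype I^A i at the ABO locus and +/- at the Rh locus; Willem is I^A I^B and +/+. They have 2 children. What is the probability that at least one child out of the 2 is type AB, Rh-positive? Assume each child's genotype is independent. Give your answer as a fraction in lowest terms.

ABO cross I^A i × I^A I^B → 1/2 A, 1/4 B, 1/4 AB.
Rh cross +/- × +/+ → 1 Rh+; so P(type AB, Rh-positive) = 1/4 × 1 = 1/4 per child.
P(none) = (3/4)^2 = 9/16; P(at least one) = 1 − 9/16 = 7/16.

7/16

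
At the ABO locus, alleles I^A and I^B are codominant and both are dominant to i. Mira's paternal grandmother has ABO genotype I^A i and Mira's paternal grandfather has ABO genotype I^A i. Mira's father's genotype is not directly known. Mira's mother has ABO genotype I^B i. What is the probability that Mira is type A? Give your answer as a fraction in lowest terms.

Mira's father's ABO genotype from I^A i × I^A i: 1/4 I^A I^A, 1/2 I^A i, 1/4 i i.
Crossing each possibility with the mother I^B i and summing P(type A): 1/4·1/2 + 1/2·1/4 + 1/4·0 = 1/4.

1/4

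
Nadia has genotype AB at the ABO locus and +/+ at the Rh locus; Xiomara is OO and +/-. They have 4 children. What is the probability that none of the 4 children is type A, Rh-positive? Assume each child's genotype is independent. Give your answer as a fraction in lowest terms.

1/16

ABO cross AB × OO → 1/2 A, 1/2 B.
Rh cross +/+ × +/- → 1 Rh+; so P(type A, Rh-positive) = 1/2 × 1 = 1/2 per child.
P(not type A, Rh-positive) = 1/2 for one child; (1/2)^4 = 1/16.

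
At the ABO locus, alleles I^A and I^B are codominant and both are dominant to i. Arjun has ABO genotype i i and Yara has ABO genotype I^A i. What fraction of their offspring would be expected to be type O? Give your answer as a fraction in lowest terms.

ABO cross i i × I^A i → offspring phenotypes: 1/2 O, 1/2 A.
So P(type O) = 1/2.

1/2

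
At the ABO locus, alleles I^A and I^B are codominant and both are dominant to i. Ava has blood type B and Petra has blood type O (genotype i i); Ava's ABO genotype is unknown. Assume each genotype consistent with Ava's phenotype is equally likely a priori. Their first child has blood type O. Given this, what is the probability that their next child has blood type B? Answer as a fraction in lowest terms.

Possible genotypes: Ava ∈ {I^B I^B, I^B i}; Petra ∈ {i i}.
Weight each parental genotype pair by prior × P(type-O child):
  I^B i × i i: posterior weight 1; P(next child type B) = 1/2.
Weighted sum = 1/2.

1/2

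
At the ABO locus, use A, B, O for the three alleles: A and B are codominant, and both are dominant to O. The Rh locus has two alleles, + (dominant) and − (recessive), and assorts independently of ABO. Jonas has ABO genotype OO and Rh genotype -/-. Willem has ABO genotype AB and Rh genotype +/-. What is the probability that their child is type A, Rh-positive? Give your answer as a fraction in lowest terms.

1/4

ABO cross OO × AB → offspring phenotypes: 1/2 A, 1/2 B.
Rh cross -/- × +/- → 1/2 Rh+, 1/2 Rh-.
Independent loci: P(type A, Rh-positive) = 1/2 × 1/2 = 1/4.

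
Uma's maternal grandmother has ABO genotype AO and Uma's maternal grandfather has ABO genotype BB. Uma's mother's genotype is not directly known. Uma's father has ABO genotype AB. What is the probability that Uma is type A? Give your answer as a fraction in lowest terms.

1/4

Uma's mother's ABO genotype from AO × BB: 1/2 AB, 1/2 BO.
Crossing each possibility with the father AB and summing P(type A): 1/2·1/4 + 1/2·1/4 = 1/4.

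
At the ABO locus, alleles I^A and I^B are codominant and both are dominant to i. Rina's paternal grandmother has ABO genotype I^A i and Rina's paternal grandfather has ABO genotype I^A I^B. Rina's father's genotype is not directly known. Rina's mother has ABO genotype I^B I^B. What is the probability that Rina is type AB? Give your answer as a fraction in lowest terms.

Rina's father's ABO genotype from I^A i × I^A I^B: 1/4 I^A I^A, 1/4 I^A I^B, 1/4 I^A i, 1/4 I^B i.
Crossing each possibility with the mother I^B I^B and summing P(type AB): 1/4·1 + 1/4·1/2 + 1/4·1/2 + 1/4·0 = 1/2.

1/2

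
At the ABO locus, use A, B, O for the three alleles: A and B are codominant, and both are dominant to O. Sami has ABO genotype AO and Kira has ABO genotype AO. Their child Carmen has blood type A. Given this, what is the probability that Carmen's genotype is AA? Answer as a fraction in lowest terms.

1/3

Cross AO × AO → 1/4 AA, 1/2 AO, 1/4 OO.
Type-A genotypes among offspring: AA (1/4), AO (1/2); total 3/4.
P(AA | type A) = (1/4) / (3/4) = 1/3.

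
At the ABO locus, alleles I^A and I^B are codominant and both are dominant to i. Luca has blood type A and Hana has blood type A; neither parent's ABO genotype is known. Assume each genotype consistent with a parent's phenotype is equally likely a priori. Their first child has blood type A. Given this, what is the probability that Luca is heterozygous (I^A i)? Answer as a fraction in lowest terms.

7/15

Possible genotypes: Luca ∈ {I^A I^A, I^A i}; Hana ∈ {I^A I^A, I^A i}.
Weight each parental genotype pair by prior × P(type-A child):
  I^A I^A × I^A I^A: posterior weight 4/15.
  I^A I^A × I^A i: posterior weight 4/15.
  I^A i × I^A I^A: posterior weight 4/15.
  I^A i × I^A i: posterior weight 1/5.
Sum the posterior weight over pairs where Luca is I^A i: 7/15.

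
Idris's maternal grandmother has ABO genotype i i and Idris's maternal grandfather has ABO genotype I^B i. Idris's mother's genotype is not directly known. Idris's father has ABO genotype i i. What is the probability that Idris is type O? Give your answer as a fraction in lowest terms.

Idris's mother's ABO genotype from i i × I^B i: 1/2 I^B i, 1/2 i i.
Crossing each possibility with the father i i and summing P(type O): 1/2·1/2 + 1/2·1 = 3/4.

3/4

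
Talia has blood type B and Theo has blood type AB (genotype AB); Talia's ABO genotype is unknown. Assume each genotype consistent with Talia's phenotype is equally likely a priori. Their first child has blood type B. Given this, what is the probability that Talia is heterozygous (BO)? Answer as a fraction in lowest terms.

1/2

Possible genotypes: Talia ∈ {BB, BO}; Theo ∈ {AB}.
Weight each parental genotype pair by prior × P(type-B child):
  BB × AB: posterior weight 1/2.
  BO × AB: posterior weight 1/2.
Sum the posterior weight over pairs where Talia is BO: 1/2.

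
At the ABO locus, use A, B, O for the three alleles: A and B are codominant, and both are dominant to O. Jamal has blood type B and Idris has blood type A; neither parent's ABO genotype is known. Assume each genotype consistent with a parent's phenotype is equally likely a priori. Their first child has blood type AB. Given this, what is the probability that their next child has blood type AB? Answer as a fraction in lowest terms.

25/36

Possible genotypes: Jamal ∈ {BB, BO}; Idris ∈ {AA, AO}.
Weight each parental genotype pair by prior × P(type-AB child):
  BB × AA: posterior weight 4/9; P(next child type AB) = 1.
  BB × AO: posterior weight 2/9; P(next child type AB) = 1/2.
  BO × AA: posterior weight 2/9; P(next child type AB) = 1/2.
  BO × AO: posterior weight 1/9; P(next child type AB) = 1/4.
Weighted sum = 25/36.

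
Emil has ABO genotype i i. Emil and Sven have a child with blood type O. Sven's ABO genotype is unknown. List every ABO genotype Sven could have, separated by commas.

For each candidate genotype of Sven, check whether crossing it with i i can produce every observed child phenotype.
  I^A I^A → possible child types {A} ✗
  I^A I^B → possible child types {A, B} ✗
  I^A i → possible child types {O, A} ✓
  I^B I^B → possible child types {B} ✗
  I^B i → possible child types {O, B} ✓
  i i → possible child types {O} ✓

I^A i, I^B i, i i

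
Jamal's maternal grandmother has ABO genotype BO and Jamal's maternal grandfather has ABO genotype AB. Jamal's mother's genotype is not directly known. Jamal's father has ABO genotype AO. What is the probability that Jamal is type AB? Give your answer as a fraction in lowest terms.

Jamal's mother's ABO genotype from BO × AB: 1/4 AB, 1/4 AO, 1/4 BB, 1/4 BO.
Crossing each possibility with the father AO and summing P(type AB): 1/4·1/4 + 1/4·0 + 1/4·1/2 + 1/4·1/4 = 1/4.

1/4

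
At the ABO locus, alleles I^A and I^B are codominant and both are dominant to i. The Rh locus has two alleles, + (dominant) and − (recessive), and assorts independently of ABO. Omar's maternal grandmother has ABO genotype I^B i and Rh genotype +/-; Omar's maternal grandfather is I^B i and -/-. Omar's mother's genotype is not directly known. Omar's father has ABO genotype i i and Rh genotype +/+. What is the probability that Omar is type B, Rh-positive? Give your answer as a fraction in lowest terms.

1/2

Omar's mother's ABO genotype from I^B i × I^B i: 1/4 I^B I^B, 1/2 I^B i, 1/4 i i.
Crossing each possibility with the father i i and summing P(type B): 1/4·1 + 1/2·1/2 + 1/4·0 = 1/2.
Similarly for Rh via the mother's Rh distribution: P(Rh+) = 1.
Independent loci: 1/2 × 1 = 1/2.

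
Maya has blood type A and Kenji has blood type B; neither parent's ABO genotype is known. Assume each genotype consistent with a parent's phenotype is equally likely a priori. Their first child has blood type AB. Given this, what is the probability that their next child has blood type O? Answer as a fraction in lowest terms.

Possible genotypes: Maya ∈ {AA, AO}; Kenji ∈ {BB, BO}.
Weight each parental genotype pair by prior × P(type-AB child):
  AA × BB: posterior weight 4/9; P(next child type O) = 0.
  AA × BO: posterior weight 2/9; P(next child type O) = 0.
  AO × BB: posterior weight 2/9; P(next child type O) = 0.
  AO × BO: posterior weight 1/9; P(next child type O) = 1/4.
Weighted sum = 1/36.

1/36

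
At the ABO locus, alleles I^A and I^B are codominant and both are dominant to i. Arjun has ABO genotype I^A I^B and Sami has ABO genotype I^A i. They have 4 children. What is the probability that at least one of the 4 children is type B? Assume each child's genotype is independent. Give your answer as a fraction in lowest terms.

ABO cross I^A I^B × I^A i → 1/2 A, 1/4 B, 1/4 AB.
So P(type B) = 1/4 per child.
P(none) = (3/4)^4 = 81/256; P(at least one) = 1 − 81/256 = 175/256.

175/256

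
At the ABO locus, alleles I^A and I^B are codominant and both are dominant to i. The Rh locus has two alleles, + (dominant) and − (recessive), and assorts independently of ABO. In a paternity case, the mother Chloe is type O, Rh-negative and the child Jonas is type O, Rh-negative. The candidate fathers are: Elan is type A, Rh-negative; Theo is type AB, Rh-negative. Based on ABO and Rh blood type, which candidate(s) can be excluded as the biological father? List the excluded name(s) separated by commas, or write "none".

Theo

A candidate is excluded only if no genotype consistent with his phenotype could produce a type O, Rh-negative child with a type O, Rh-negative mother.
Theo (type AB, Rh-): no genotype consistent with that phenotype can produce a type-O Rh- child with a type-O mother.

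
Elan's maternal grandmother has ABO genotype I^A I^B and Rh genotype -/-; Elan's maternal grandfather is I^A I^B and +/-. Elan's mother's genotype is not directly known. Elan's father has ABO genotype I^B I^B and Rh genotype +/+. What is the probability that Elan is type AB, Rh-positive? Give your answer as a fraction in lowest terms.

1/2

Elan's mother's ABO genotype from I^A I^B × I^A I^B: 1/4 I^A I^A, 1/2 I^A I^B, 1/4 I^B I^B.
Crossing each possibility with the father I^B I^B and summing P(type AB): 1/4·1 + 1/2·1/2 + 1/4·0 = 1/2.
Similarly for Rh via the mother's Rh distribution: P(Rh+) = 1.
Independent loci: 1/2 × 1 = 1/2.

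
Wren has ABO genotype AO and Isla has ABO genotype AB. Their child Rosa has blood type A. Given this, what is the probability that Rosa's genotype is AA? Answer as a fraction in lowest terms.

Cross AO × AB → 1/4 AA, 1/4 AB, 1/4 AO, 1/4 BO.
Type-A genotypes among offspring: AA (1/4), AO (1/4); total 1/2.
P(AA | type A) = (1/4) / (1/2) = 1/2.

1/2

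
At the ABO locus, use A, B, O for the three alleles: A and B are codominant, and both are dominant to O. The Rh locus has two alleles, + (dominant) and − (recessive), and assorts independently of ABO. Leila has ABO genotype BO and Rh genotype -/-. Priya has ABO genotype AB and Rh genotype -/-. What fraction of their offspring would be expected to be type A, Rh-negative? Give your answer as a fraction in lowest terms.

1/4

ABO cross BO × AB → offspring phenotypes: 1/4 A, 1/2 B, 1/4 AB.
Rh cross -/- × -/- → 1 Rh-.
Independent loci: P(type A, Rh-negative) = 1/4 × 1 = 1/4.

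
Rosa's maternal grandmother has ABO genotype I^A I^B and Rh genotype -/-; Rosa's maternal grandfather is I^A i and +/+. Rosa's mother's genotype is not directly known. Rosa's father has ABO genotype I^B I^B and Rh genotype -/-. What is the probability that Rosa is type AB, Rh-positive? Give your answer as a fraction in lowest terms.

1/4

Rosa's mother's ABO genotype from I^A I^B × I^A i: 1/4 I^A I^A, 1/4 I^A I^B, 1/4 I^A i, 1/4 I^B i.
Crossing each possibility with the father I^B I^B and summing P(type AB): 1/4·1 + 1/4·1/2 + 1/4·1/2 + 1/4·0 = 1/2.
Similarly for Rh via the mother's Rh distribution: P(Rh+) = 1/2.
Independent loci: 1/2 × 1/2 = 1/4.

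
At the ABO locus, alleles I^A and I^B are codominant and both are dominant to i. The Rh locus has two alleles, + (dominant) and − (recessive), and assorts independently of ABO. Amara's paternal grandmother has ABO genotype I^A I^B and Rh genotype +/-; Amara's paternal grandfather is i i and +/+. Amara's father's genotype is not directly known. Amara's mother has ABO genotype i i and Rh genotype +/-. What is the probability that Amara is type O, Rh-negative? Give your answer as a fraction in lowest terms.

1/16

Amara's father's ABO genotype from I^A I^B × i i: 1/2 I^A i, 1/2 I^B i.
Crossing each possibility with the mother i i and summing P(type O): 1/2·1/2 + 1/2·1/2 = 1/2.
Similarly for Rh via the father's Rh distribution: P(Rh-) = 1/8.
Independent loci: 1/2 × 1/8 = 1/16.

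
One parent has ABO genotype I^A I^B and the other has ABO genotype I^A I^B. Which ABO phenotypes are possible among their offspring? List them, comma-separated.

Gametes from I^A I^B × I^A I^B give offspring ABO genotypes I^A I^A, I^A I^B, I^B I^B, i.e. phenotypes A, B, AB.

A, B, AB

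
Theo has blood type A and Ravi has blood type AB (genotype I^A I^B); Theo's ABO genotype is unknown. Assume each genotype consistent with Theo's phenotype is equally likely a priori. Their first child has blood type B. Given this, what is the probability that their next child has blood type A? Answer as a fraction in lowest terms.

Possible genotypes: Theo ∈ {I^A I^A, I^A i}; Ravi ∈ {I^A I^B}.
Weight each parental genotype pair by prior × P(type-B child):
  I^A i × I^A I^B: posterior weight 1; P(next child type A) = 1/2.
Weighted sum = 1/2.

1/2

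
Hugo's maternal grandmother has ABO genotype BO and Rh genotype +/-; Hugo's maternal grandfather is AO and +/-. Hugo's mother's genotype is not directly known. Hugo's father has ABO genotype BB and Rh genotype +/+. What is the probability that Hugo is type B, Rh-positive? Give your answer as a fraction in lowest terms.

3/4

Hugo's mother's ABO genotype from BO × AO: 1/4 AB, 1/4 AO, 1/4 BO, 1/4 OO.
Crossing each possibility with the father BB and summing P(type B): 1/4·1/2 + 1/4·1/2 + 1/4·1 + 1/4·1 = 3/4.
Similarly for Rh via the mother's Rh distribution: P(Rh+) = 1.
Independent loci: 3/4 × 1 = 3/4.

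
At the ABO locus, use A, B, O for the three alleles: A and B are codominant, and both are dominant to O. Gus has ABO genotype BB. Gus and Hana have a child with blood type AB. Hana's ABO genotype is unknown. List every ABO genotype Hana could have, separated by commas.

For each candidate genotype of Hana, check whether crossing it with BB can produce every observed child phenotype.
  AA → possible child types {AB} ✓
  AB → possible child types {B, AB} ✓
  AO → possible child types {B, AB} ✓
  BB → possible child types {B} ✗
  BO → possible child types {B} ✗
  OO → possible child types {B} ✗

AA, AB, AO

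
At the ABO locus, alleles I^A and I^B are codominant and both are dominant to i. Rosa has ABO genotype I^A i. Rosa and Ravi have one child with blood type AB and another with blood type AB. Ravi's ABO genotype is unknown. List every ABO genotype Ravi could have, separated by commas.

I^A I^B, I^B I^B, I^B i

For each candidate genotype of Ravi, check whether crossing it with I^A i can produce every observed child phenotype.
  I^A I^A → possible child types {A} ✗
  I^A I^B → possible child types {A, B, AB} ✓
  I^A i → possible child types {O, A} ✗
  I^B I^B → possible child types {B, AB} ✓
  I^B i → possible child types {O, A, B, AB} ✓
  i i → possible child types {O, A} ✗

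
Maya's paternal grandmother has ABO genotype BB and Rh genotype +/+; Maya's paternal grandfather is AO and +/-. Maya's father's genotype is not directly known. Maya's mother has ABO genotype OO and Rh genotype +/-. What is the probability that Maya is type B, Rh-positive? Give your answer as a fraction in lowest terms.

Maya's father's ABO genotype from BB × AO: 1/2 AB, 1/2 BO.
Crossing each possibility with the mother OO and summing P(type B): 1/2·1/2 + 1/2·1/2 = 1/2.
Similarly for Rh via the father's Rh distribution: P(Rh+) = 7/8.
Independent loci: 1/2 × 7/8 = 7/16.

7/16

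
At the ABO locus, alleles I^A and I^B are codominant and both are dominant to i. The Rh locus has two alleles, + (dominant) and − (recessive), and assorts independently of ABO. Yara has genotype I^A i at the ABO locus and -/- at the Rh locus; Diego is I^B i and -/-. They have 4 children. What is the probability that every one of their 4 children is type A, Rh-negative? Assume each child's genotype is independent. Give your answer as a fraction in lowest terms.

1/256

ABO cross I^A i × I^B i → 1/4 O, 1/4 A, 1/4 B, 1/4 AB.
Rh cross -/- × -/- → 1 Rh-; so P(type A, Rh-negative) = 1/4 × 1 = 1/4 per child.
All 4 independent: (1/4)^4 = 1/256.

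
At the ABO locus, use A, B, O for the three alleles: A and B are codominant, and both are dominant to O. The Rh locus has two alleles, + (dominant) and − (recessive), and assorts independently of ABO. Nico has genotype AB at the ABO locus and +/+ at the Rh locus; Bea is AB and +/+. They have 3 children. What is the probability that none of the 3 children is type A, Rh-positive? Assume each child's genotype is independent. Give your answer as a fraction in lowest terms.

ABO cross AB × AB → 1/4 A, 1/4 B, 1/2 AB.
Rh cross +/+ × +/+ → 1 Rh+; so P(type A, Rh-positive) = 1/4 × 1 = 1/4 per child.
P(not type A, Rh-positive) = 3/4 for one child; (3/4)^3 = 27/64.

27/64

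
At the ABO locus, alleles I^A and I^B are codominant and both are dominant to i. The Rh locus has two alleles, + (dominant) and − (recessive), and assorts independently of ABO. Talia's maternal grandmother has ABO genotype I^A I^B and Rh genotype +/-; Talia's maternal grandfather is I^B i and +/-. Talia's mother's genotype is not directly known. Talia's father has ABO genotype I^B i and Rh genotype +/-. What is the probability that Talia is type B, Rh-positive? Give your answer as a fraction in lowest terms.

15/32

Talia's mother's ABO genotype from I^A I^B × I^B i: 1/4 I^A I^B, 1/4 I^A i, 1/4 I^B I^B, 1/4 I^B i.
Crossing each possibility with the father I^B i and summing P(type B): 1/4·1/2 + 1/4·1/4 + 1/4·1 + 1/4·3/4 = 5/8.
Similarly for Rh via the mother's Rh distribution: P(Rh+) = 3/4.
Independent loci: 5/8 × 3/4 = 15/32.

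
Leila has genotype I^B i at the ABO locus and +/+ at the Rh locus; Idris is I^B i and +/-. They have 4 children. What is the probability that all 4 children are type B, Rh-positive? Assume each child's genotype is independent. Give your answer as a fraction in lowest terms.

ABO cross I^B i × I^B i → 1/4 O, 3/4 B.
Rh cross +/+ × +/- → 1 Rh+; so P(type B, Rh-positive) = 3/4 × 1 = 3/4 per child.
All 4 independent: (3/4)^4 = 81/256.

81/256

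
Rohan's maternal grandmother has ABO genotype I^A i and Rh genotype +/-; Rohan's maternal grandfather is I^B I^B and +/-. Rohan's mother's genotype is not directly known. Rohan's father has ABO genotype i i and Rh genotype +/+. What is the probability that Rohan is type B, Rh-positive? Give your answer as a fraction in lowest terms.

1/2

Rohan's mother's ABO genotype from I^A i × I^B I^B: 1/2 I^A I^B, 1/2 I^B i.
Crossing each possibility with the father i i and summing P(type B): 1/2·1/2 + 1/2·1/2 = 1/2.
Similarly for Rh via the mother's Rh distribution: P(Rh+) = 1.
Independent loci: 1/2 × 1 = 1/2.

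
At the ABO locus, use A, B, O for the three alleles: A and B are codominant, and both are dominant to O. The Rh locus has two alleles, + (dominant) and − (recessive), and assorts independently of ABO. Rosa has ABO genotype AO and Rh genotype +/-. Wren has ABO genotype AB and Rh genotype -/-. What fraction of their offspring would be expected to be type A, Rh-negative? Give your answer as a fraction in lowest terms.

ABO cross AO × AB → offspring phenotypes: 1/2 A, 1/4 B, 1/4 AB.
Rh cross +/- × -/- → 1/2 Rh+, 1/2 Rh-.
Independent loci: P(type A, Rh-negative) = 1/2 × 1/2 = 1/4.

1/4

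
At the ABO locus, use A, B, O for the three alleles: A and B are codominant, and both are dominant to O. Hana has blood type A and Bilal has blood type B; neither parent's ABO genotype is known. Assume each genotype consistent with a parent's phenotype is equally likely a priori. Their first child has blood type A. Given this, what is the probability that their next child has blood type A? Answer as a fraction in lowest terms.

5/12

Possible genotypes: Hana ∈ {AA, AO}; Bilal ∈ {BB, BO}.
Weight each parental genotype pair by prior × P(type-A child):
  AA × BO: posterior weight 2/3; P(next child type A) = 1/2.
  AO × BO: posterior weight 1/3; P(next child type A) = 1/4.
Weighted sum = 5/12.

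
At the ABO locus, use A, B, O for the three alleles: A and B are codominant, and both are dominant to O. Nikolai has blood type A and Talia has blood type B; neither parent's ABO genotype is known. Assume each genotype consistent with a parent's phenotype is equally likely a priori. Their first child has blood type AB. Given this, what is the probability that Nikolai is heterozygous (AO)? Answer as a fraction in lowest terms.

1/3

Possible genotypes: Nikolai ∈ {AA, AO}; Talia ∈ {BB, BO}.
Weight each parental genotype pair by prior × P(type-AB child):
  AA × BB: posterior weight 4/9.
  AA × BO: posterior weight 2/9.
  AO × BB: posterior weight 2/9.
  AO × BO: posterior weight 1/9.
Sum the posterior weight over pairs where Nikolai is AO: 1/3.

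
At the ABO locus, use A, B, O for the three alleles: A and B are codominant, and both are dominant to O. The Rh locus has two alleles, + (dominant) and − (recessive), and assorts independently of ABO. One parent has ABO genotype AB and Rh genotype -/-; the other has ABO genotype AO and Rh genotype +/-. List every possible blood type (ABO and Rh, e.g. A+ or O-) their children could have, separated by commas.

A+, A-, B+, B-, AB+, AB-

Gametes from AB × AO give offspring ABO genotypes AA, AB, AO, BO, i.e. phenotypes A, B, AB.
Rh cross -/- × +/- → phenotypes Rh+, Rh-.
Combining independently: A+, A-, B+, B-, AB+, AB-.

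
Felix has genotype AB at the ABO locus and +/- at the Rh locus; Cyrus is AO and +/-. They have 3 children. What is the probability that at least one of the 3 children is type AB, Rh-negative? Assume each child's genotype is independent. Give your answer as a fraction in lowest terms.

721/4096

ABO cross AB × AO → 1/2 A, 1/4 B, 1/4 AB.
Rh cross +/- × +/- → 3/4 Rh+, 1/4 Rh-; so P(type AB, Rh-negative) = 1/4 × 1/4 = 1/16 per child.
P(none) = (15/16)^3 = 3375/4096; P(at least one) = 1 − 3375/4096 = 721/4096.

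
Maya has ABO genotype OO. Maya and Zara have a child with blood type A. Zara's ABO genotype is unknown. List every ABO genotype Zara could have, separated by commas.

AA, AB, AO

For each candidate genotype of Zara, check whether crossing it with OO can produce every observed child phenotype.
  AA → possible child types {A} ✓
  AB → possible child types {A, B} ✓
  AO → possible child types {O, A} ✓
  BB → possible child types {B} ✗
  BO → possible child types {O, B} ✗
  OO → possible child types {O} ✗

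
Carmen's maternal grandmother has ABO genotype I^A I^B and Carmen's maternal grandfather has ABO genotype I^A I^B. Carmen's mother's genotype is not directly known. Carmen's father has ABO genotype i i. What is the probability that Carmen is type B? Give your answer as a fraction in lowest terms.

1/2

Carmen's mother's ABO genotype from I^A I^B × I^A I^B: 1/4 I^A I^A, 1/2 I^A I^B, 1/4 I^B I^B.
Crossing each possibility with the father i i and summing P(type B): 1/4·0 + 1/2·1/2 + 1/4·1 = 1/2.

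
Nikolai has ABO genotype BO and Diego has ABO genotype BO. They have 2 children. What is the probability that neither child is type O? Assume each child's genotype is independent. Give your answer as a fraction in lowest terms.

ABO cross BO × BO → 1/4 O, 3/4 B.
So P(type O) = 1/4 per child.
P(not type O) = 3/4 for one child; (3/4)^2 = 9/16.

9/16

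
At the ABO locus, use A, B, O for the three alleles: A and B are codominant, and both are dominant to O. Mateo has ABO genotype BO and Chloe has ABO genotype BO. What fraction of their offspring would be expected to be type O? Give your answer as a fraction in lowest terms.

ABO cross BO × BO → offspring phenotypes: 1/4 O, 3/4 B.
So P(type O) = 1/4.

1/4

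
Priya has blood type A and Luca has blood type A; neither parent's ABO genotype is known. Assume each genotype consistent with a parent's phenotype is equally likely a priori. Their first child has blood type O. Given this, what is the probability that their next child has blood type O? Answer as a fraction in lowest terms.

Possible genotypes: Priya ∈ {I^A I^A, I^A i}; Luca ∈ {I^A I^A, I^A i}.
Weight each parental genotype pair by prior × P(type-O child):
  I^A i × I^A i: posterior weight 1; P(next child type O) = 1/4.
Weighted sum = 1/4.

1/4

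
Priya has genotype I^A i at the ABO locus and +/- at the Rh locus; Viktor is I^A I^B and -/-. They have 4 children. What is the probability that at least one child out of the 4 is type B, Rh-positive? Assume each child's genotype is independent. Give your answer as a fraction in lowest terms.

ABO cross I^A i × I^A I^B → 1/2 A, 1/4 B, 1/4 AB.
Rh cross +/- × -/- → 1/2 Rh+, 1/2 Rh-; so P(type B, Rh-positive) = 1/4 × 1/2 = 1/8 per child.
P(none) = (7/8)^4 = 2401/4096; P(at least one) = 1 − 2401/4096 = 1695/4096.

1695/4096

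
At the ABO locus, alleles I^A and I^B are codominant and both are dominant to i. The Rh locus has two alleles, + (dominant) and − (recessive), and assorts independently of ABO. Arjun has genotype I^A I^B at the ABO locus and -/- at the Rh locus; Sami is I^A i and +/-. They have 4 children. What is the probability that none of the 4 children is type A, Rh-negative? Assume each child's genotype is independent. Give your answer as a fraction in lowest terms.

ABO cross I^A I^B × I^A i → 1/2 A, 1/4 B, 1/4 AB.
Rh cross -/- × +/- → 1/2 Rh+, 1/2 Rh-; so P(type A, Rh-negative) = 1/2 × 1/2 = 1/4 per child.
P(not type A, Rh-negative) = 3/4 for one child; (3/4)^4 = 81/256.

81/256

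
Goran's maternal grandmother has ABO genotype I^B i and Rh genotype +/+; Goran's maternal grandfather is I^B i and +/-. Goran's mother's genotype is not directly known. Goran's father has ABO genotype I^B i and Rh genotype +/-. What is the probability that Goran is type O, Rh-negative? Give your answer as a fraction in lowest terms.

Goran's mother's ABO genotype from I^B i × I^B i: 1/4 I^B I^B, 1/2 I^B i, 1/4 i i.
Crossing each possibility with the father I^B i and summing P(type O): 1/4·0 + 1/2·1/4 + 1/4·1/2 = 1/4.
Similarly for Rh via the mother's Rh distribution: P(Rh-) = 1/8.
Independent loci: 1/4 × 1/8 = 1/32.

1/32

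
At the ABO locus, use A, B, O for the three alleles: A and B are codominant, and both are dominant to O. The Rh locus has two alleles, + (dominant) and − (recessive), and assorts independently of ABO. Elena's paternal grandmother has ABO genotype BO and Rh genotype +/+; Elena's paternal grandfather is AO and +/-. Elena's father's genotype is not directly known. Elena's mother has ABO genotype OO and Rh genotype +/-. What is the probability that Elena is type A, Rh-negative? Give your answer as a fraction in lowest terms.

Elena's father's ABO genotype from BO × AO: 1/4 AB, 1/4 AO, 1/4 BO, 1/4 OO.
Crossing each possibility with the mother OO and summing P(type A): 1/4·1/2 + 1/4·1/2 + 1/4·0 + 1/4·0 = 1/4.
Similarly for Rh via the father's Rh distribution: P(Rh-) = 1/8.
Independent loci: 1/4 × 1/8 = 1/32.

1/32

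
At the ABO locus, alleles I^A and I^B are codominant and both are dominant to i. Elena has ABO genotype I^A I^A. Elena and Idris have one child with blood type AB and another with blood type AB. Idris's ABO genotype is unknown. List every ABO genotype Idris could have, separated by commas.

For each candidate genotype of Idris, check whether crossing it with I^A I^A can produce every observed child phenotype.
  I^A I^A → possible child types {A} ✗
  I^A I^B → possible child types {A, AB} ✓
  I^A i → possible child types {A} ✗
  I^B I^B → possible child types {AB} ✓
  I^B i → possible child types {A, AB} ✓
  i i → possible child types {A} ✗

I^A I^B, I^B I^B, I^B i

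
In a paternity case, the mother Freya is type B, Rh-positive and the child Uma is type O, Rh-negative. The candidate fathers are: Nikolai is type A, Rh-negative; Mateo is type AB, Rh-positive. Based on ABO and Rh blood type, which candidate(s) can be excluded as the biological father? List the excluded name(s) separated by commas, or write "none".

Mateo

A candidate is excluded only if no genotype consistent with his phenotype could produce a type O, Rh-negative child with a type B, Rh-positive mother.
Mateo (type AB, Rh+): no genotype consistent with that phenotype can produce a type-O Rh- child with a type-B mother.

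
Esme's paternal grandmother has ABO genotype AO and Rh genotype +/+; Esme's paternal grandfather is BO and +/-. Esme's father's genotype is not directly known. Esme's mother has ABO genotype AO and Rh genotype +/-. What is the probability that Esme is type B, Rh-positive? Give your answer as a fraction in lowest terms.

Esme's father's ABO genotype from AO × BO: 1/4 AB, 1/4 AO, 1/4 BO, 1/4 OO.
Crossing each possibility with the mother AO and summing P(type B): 1/4·1/4 + 1/4·0 + 1/4·1/4 + 1/4·0 = 1/8.
Similarly for Rh via the father's Rh distribution: P(Rh+) = 7/8.
Independent loci: 1/8 × 7/8 = 7/64.

7/64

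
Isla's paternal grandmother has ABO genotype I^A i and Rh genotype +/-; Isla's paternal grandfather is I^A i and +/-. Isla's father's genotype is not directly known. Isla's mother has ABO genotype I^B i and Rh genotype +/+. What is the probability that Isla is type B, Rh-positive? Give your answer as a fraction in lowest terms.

Isla's father's ABO genotype from I^A i × I^A i: 1/4 I^A I^A, 1/2 I^A i, 1/4 i i.
Crossing each possibility with the mother I^B i and summing P(type B): 1/4·0 + 1/2·1/4 + 1/4·1/2 = 1/4.
Similarly for Rh via the father's Rh distribution: P(Rh+) = 1.
Independent loci: 1/4 × 1 = 1/4.

1/4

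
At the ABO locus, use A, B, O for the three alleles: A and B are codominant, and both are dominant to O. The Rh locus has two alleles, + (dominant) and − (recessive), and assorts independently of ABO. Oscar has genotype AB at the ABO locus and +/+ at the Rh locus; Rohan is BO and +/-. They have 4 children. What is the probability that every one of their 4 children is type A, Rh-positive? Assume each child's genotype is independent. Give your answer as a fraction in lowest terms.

1/256

ABO cross AB × BO → 1/4 A, 1/2 B, 1/4 AB.
Rh cross +/+ × +/- → 1 Rh+; so P(type A, Rh-positive) = 1/4 × 1 = 1/4 per child.
All 4 independent: (1/4)^4 = 1/256.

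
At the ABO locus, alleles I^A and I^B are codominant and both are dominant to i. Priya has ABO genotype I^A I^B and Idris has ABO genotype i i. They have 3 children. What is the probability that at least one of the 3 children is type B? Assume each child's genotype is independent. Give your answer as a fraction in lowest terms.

7/8

ABO cross I^A I^B × i i → 1/2 A, 1/2 B.
So P(type B) = 1/2 per child.
P(none) = (1/2)^3 = 1/8; P(at least one) = 1 − 1/8 = 7/8.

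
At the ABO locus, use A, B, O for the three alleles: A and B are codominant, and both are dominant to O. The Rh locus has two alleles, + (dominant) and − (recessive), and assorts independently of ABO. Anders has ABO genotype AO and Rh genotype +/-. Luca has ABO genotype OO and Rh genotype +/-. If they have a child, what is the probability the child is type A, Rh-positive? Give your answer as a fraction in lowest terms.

3/8

ABO cross AO × OO → offspring phenotypes: 1/2 O, 1/2 A.
Rh cross +/- × +/- → 3/4 Rh+, 1/4 Rh-.
Independent loci: P(type A, Rh-positive) = 1/2 × 3/4 = 3/8.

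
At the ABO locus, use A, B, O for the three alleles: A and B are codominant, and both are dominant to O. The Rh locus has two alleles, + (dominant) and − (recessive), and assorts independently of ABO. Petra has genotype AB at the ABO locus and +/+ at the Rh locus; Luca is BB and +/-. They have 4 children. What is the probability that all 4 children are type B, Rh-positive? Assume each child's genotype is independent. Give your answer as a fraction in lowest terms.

1/16

ABO cross AB × BB → 1/2 B, 1/2 AB.
Rh cross +/+ × +/- → 1 Rh+; so P(type B, Rh-positive) = 1/2 × 1 = 1/2 per child.
All 4 independent: (1/2)^4 = 1/16.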